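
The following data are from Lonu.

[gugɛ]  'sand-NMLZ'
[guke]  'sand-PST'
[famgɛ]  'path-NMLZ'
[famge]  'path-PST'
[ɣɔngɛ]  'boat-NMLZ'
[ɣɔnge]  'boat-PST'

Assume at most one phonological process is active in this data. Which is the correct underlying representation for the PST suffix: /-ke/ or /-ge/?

The PST suffix surfaces as [-ge] and [-ke], depending on the final segment of the stem.
The NMLZ suffix, which begins with [g], is invariant after every stem; so [g] is not altered by any rule here.
So the underlying form is /-ke/, and voiceless stops become voiced after a nasal.

/-ke/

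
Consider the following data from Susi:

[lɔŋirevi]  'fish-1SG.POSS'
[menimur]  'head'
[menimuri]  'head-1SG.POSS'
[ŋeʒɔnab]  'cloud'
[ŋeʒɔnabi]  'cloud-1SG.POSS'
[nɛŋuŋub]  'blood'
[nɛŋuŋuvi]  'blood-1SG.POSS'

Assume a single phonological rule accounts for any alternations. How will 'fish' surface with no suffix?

In [nɛŋuŋub] and [nɛŋuŋuvi] the final segment of 'blood' alternates: [b] ~ [v].
Compare 'cloud', with invariant [b] in [ŋeʒɔnab] and [ŋeʒɔnabi]: an analysis with underlying /b/ and a rule producing [v] before the 1SG.POSS suffix would wrongly predict alternation here too.
The underlying segment must be /v/; voiced fricatives become stops word-finally, yielding [b] there.
From [lɔŋirevi] the stem 'fish' is /lɔŋirev/; word-finally this yields [lɔŋireb].

[lɔŋireb]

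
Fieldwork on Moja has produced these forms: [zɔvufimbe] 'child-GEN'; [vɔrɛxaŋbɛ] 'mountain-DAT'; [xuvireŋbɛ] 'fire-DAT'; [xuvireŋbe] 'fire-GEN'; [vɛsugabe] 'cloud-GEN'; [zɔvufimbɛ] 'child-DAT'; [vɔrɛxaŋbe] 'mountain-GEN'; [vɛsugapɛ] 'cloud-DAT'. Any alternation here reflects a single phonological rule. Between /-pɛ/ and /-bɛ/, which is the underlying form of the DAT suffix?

/-pɛ/

The DAT suffix surfaces as [-bɛ] and [-pɛ], depending on the final segment of the stem.
By contrast the GEN suffix keeps its initial [b] throughout — that segment must be underlying.
The DAT suffix is therefore /-pɛ/ underlyingly, with post-nasal voicing: voiceless stops become voiced after a nasal.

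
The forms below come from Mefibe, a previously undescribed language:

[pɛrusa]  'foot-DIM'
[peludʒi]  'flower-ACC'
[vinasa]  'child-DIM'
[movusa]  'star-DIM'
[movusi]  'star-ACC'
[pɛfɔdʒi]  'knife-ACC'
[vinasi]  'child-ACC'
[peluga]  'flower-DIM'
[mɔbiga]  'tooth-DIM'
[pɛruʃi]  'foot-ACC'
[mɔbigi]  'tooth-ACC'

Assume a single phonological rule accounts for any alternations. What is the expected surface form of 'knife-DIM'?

In [peludʒi] and [peluga] the final segment of 'flower' alternates: [dʒ] ~ [g].
The stem 'tooth' ([mɔbigi], [mɔbiga]) shows [g] unchanged in both environments, so [g] cannot be basic with [dʒ] derived before the ACC suffix.
The underlying segment must be /dʒ/; palato-alveolar /dʒ/ and /ʃ/ become [g] and [s] when no front vowel follows, yielding [g] there.
The one attested form of 'knife', [pɛfɔdʒi], shows underlying /pɛfɔdʒ/. Applying the same rule when no front vowel follows gives [pɛfɔga].

[pɛfɔga]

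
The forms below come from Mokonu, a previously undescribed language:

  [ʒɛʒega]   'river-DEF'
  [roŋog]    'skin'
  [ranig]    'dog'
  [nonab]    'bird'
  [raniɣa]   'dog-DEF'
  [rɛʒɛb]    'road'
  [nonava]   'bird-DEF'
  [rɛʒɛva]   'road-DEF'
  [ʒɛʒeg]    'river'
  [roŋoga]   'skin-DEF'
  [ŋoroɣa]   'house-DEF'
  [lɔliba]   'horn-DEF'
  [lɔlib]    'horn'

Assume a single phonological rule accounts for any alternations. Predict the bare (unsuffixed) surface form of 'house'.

The stem for 'dog' ends in [ɣ] in [raniɣa] but [g] in [ranig].
Compare 'river', with invariant [g] in [ʒɛʒega] and [ʒɛʒeg]: an analysis with underlying /g/ and a rule producing [ɣ] before the DEF suffix would wrongly predict alternation here too.
Therefore /ɣ/ is basic and [g] is derived by word-final hardening (voiced fricatives become stops word-finally).
From [ŋoroɣa] the stem 'house' is /ŋoroɣ/; word-finally this yields [ŋorog].

[ŋorog]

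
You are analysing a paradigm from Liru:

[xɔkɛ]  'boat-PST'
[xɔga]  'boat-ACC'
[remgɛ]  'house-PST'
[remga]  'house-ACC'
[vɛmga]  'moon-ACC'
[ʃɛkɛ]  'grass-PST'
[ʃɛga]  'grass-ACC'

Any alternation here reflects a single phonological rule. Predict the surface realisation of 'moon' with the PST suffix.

[vɛmgɛ]

The PST morpheme has two allomorphs, [-gɛ] and [-kɛ].
The ACC suffix, which begins with [g], is invariant after every stem; so [g] is not altered by any rule here.
The PST suffix is therefore /-kɛ/ underlyingly, with post-nasal voicing: voiceless stops become voiced after a nasal.
After 'moon', which ends in a nasal, the suffix surfaces as [-gɛ], giving [vɛmgɛ].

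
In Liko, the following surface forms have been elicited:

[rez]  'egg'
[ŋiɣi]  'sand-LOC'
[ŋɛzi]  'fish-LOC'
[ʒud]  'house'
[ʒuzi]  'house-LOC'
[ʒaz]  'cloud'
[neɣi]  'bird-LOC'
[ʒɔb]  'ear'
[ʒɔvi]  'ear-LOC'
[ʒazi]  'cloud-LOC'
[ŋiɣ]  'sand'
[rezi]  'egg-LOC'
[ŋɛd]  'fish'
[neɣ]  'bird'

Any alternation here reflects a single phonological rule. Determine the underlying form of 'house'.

/ʒud/

In [ʒuzi] and [ʒud] the final segment of 'house' alternates: [z] ~ [d].
Compare 'cloud', with invariant [z] in [ʒazi] and [ʒaz]: an analysis with underlying /z/ and a rule producing [d] in isolation would wrongly predict alternation here too.
The underlying segment must be /d/; voiced stops become fricatives between vowels, yielding [z] there.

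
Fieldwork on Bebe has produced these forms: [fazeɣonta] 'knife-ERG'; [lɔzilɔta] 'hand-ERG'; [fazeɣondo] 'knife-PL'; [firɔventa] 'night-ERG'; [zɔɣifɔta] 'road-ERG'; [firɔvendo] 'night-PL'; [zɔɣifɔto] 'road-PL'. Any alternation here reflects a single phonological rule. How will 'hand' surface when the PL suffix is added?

The PL morpheme has two allomorphs, [-do] and [-to].
The ERG suffix, which begins with [t], is invariant after every stem; so [t] is not altered by any rule here.
The PL suffix is therefore /-do/ underlyingly, with post-vocalic devoicing: voiced stops become voiceless after a vowel.
After 'hand', which ends in a vowel, the suffix surfaces as [-to], giving [lɔzilɔto].

[lɔzilɔto]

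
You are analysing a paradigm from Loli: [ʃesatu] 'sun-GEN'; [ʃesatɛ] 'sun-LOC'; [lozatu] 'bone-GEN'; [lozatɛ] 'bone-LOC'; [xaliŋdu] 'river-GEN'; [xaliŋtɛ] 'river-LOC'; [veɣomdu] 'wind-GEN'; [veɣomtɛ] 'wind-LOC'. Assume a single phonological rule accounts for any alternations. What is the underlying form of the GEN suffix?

/-du/

The GEN suffix surfaces as [-du] and [-tu], depending on the final segment of the stem.
By contrast the LOC suffix keeps its initial [t] throughout — that segment must be underlying.
So the underlying form is /-du/, and voiced stops become voiceless after a vowel.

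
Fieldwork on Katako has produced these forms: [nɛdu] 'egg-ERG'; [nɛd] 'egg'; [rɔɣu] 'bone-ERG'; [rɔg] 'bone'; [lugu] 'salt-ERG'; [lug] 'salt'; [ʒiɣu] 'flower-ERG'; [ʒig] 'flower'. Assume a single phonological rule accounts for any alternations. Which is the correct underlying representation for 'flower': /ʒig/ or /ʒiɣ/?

/ʒiɣ/

'flower' shows [ɣ] ~ [g] at the end of the stem ([ʒiɣu] vs [ʒig]).
But 'salt' keeps [g] in both environments ([lugu], [lug]), so there is no rule changing /g/ to [ɣ] before the ERG suffix.
The alternation reflects word-final hardening: voiced fricatives become stops word-finally. /ɣ/ is underlying.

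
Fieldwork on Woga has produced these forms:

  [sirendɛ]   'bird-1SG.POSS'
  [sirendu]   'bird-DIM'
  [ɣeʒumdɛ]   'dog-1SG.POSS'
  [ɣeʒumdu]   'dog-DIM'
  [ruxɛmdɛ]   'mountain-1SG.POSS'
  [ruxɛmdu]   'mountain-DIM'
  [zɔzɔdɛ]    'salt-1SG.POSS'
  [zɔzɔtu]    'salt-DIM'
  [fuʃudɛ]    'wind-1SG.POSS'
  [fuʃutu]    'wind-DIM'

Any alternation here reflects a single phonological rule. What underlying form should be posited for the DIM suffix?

The DIM morpheme has two allomorphs, [-du] and [-tu].
By contrast the 1SG.POSS suffix keeps its initial [d] throughout — that segment must be underlying.
So the underlying form is /-tu/, and voiceless stops become voiced after a nasal.

/-tu/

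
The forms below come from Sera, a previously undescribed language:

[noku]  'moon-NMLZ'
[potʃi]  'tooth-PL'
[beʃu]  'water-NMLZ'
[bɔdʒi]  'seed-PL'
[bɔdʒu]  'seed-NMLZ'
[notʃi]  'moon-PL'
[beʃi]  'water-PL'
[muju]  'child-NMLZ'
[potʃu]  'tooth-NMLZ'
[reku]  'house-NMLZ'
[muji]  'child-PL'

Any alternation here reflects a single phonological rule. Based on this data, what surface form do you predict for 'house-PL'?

[retʃi]

The root 'moon' surfaces as [notʃi] and [noku], with a stem-final [tʃ] ~ [k] alternation.
Compare 'tooth', with invariant [tʃ] in [potʃi] and [potʃu]: an analysis with underlying /tʃ/ and a rule producing [k] before the NMLZ suffix would wrongly predict alternation here too.
The alternation reflects palatalization before a front vowel: /k/ becomes palato-alveolar [tʃ] before a front vowel. /k/ is underlying.
From [reku] the stem 'house' is /rek/; before a front vowel this yields [retʃi].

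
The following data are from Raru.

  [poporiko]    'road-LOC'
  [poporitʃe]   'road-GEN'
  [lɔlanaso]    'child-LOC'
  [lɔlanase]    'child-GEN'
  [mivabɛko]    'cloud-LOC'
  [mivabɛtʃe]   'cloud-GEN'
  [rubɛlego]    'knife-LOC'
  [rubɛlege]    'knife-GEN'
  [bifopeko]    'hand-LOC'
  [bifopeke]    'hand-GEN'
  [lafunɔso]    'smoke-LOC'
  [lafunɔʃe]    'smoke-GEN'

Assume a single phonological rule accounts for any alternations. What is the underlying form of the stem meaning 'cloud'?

/mivabɛtʃ/

'cloud' shows [k] ~ [tʃ] at the end of the stem ([mivabɛko] vs [mivabɛtʃe]).
The stem 'hand' ([bifopeko], [bifopeke]) shows [k] unchanged in both environments, so [k] cannot be basic with [tʃ] derived before the GEN suffix.
So /tʃ/ is underlying, and a rule of depalatalization — palato-alveolar /tʃ/ and /ʃ/ become [k] and [s] when no front vowel follows — gives [k].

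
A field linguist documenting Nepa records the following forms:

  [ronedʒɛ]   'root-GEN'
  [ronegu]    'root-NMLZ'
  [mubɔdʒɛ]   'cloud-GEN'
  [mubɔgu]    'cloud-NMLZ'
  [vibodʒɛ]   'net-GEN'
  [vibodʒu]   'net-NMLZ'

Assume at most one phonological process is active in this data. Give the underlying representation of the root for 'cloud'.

/mubɔg/

'cloud' shows [dʒ] ~ [g] at the end of the stem ([mubɔdʒɛ] vs [mubɔgu]).
If /dʒ/ were underlying and a rule turned it into [g] before the NMLZ suffix, 'net' would also alternate; but it has [dʒ] in both [vibodʒɛ] and [vibodʒu].
So /g/ is underlying, and a rule of palatalization before a front vowel — /g/ becomes palato-alveolar [dʒ] before a front vowel — gives [dʒ].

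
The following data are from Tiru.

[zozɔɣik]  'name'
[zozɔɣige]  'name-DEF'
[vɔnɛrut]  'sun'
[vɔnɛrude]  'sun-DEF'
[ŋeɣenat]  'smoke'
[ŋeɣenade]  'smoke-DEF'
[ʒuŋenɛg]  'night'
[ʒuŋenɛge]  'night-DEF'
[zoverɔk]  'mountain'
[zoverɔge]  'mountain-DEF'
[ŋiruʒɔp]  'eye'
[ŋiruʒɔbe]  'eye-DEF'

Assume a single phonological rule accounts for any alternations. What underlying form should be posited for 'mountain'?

The stem for 'mountain' ends in [k] in [zoverɔk] but [g] in [zoverɔge].
If /g/ were underlying and a rule turned it into [k] in isolation, 'night' would also alternate; but it has [g] in both [ʒuŋenɛg] and [ʒuŋenɛge].
The underlying segment must be /k/; voiceless stops become voiced between vowels, yielding [g] there.

/zoverɔk/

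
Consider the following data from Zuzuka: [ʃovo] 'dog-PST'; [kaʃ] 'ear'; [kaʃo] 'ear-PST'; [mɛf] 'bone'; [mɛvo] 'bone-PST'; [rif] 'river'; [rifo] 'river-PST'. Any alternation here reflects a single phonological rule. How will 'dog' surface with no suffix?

[ʃof]

The stem for 'bone' ends in [f] in [mɛf] but [v] in [mɛvo].
But 'river' keeps [f] in both environments ([rif], [rifo]), so there is no rule changing /f/ to [v] before the PST suffix.
So /v/ is underlying, and a rule of word-final obstruent devoicing — voiced obstruents become voiceless word-finally — gives [f].
The one attested form of 'dog', [ʃovo], shows underlying /ʃov/. Applying the same rule word-finally gives [ʃof].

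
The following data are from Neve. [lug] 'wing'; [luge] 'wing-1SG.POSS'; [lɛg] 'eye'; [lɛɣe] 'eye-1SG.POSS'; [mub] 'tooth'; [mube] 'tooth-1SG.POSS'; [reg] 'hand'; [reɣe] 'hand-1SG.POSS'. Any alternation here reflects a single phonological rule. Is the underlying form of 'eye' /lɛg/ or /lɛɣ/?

In [lɛg] and [lɛɣe] the final segment of 'eye' alternates: [g] ~ [ɣ].
But 'wing' keeps [g] in both environments ([lug], [luge]), so there is no rule changing /g/ to [ɣ] before the 1SG.POSS suffix.
So /ɣ/ is underlying, and a rule of word-final hardening — voiced fricatives become stops word-finally — gives [g].

/lɛɣ/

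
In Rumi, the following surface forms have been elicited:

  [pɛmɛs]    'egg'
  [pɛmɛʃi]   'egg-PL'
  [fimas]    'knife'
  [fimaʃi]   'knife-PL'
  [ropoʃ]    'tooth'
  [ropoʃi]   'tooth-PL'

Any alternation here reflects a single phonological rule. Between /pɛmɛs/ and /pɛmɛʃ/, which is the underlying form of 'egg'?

/pɛmɛs/

The stem for 'egg' ends in [s] in [pɛmɛs] but [ʃ] in [pɛmɛʃi].
If /ʃ/ were underlying and a rule turned it into [s] in isolation, 'tooth' would also alternate; but it has [ʃ] in both [ropoʃ] and [ropoʃi].
So /s/ is underlying, and a rule of palatalization before a front vowel — /s/ becomes palato-alveolar [ʃ] before a front vowel — gives [ʃ].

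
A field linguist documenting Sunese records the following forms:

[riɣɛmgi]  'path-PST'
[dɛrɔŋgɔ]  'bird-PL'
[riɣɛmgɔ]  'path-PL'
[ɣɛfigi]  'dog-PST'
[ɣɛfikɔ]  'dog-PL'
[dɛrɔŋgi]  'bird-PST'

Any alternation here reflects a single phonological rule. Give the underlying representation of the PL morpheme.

The PL morpheme has two allomorphs, [-gɔ] and [-kɔ].
The PST suffix, which begins with [g], is invariant after every stem; so [g] is not altered by any rule here.
The PL suffix is therefore /-kɔ/ underlyingly, with post-nasal voicing: voiceless stops become voiced after a nasal.

/-kɔ/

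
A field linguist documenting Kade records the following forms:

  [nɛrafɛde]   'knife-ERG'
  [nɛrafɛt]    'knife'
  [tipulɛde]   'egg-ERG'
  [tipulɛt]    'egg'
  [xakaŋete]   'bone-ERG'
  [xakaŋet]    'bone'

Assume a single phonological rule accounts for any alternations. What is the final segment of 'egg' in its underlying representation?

In [tipulɛde] and [tipulɛt] the final segment of 'egg' alternates: [d] ~ [t].
Compare 'bone', with invariant [t] in [xakaŋete] and [xakaŋet]: an analysis with underlying /t/ and a rule producing [d] before the ERG suffix would wrongly predict alternation here too.
Therefore /d/ is basic and [t] is derived by word-final obstruent devoicing (voiced obstruents become voiceless word-finally).

/d/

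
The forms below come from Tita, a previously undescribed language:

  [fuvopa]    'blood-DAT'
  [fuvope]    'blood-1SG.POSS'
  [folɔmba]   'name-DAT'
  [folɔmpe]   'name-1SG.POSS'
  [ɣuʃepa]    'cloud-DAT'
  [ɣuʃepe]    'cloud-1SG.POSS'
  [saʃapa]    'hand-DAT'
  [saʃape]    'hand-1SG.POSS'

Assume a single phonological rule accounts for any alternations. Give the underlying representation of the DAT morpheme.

The DAT suffix surfaces as [-ba] and [-pa], depending on the final segment of the stem.
By contrast the 1SG.POSS suffix keeps its initial [p] throughout — that segment must be underlying.
So the underlying form is /-ba/, and voiced stops become voiceless after a vowel.

/-ba/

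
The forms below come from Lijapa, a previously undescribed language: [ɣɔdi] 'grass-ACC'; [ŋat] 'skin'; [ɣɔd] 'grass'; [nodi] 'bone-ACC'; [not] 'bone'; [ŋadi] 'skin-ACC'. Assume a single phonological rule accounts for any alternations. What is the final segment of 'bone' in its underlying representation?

/t/

The stem for 'bone' ends in [d] in [nodi] but [t] in [not].
Compare 'grass', with invariant [d] in [ɣɔdi] and [ɣɔd]: an analysis with underlying /d/ and a rule producing [t] in isolation would wrongly predict alternation here too.
The underlying segment must be /t/; voiceless stops become voiced between vowels, yielding [d] there.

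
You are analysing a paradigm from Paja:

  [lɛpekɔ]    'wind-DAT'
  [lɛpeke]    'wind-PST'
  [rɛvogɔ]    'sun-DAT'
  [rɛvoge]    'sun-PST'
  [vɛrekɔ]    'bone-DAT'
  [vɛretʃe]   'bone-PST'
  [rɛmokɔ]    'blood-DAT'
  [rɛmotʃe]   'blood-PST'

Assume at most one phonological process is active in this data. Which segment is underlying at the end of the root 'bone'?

/tʃ/

In [vɛrekɔ] and [vɛretʃe] the final segment of 'bone' alternates: [k] ~ [tʃ].
If /k/ were underlying and a rule turned it into [tʃ] before the PST suffix, 'wind' would also alternate; but it has [k] in both [lɛpekɔ] and [lɛpeke].
So /tʃ/ is underlying, and a rule of depalatalization — palato-alveolar /tʃ/ becomes [k] when no front vowel follows — gives [k].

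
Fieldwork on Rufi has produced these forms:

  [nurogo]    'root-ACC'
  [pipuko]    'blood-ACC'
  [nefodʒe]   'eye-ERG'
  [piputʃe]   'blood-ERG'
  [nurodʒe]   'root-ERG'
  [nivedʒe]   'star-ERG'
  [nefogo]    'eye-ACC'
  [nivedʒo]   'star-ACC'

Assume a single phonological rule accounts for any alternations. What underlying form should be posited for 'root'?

The stem for 'root' ends in [g] in [nurogo] but [dʒ] in [nurodʒe].
But 'star' keeps [dʒ] in both environments ([nivedʒo], [nivedʒe]), so there is no rule changing /dʒ/ to [g] before the ACC suffix.
The alternation reflects palatalization before a front vowel: /k/ and /g/ become palato-alveolar [tʃ] and [dʒ] before a front vowel. /g/ is underlying.
Hence 'root' is /nurog/ underlyingly.

/nurog/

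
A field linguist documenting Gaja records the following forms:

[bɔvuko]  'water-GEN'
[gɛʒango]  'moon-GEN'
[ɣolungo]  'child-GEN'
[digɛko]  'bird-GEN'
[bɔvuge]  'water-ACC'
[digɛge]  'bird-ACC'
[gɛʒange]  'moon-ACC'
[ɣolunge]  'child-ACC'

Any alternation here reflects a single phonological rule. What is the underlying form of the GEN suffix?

The GEN suffix surfaces as [-go] and [-ko], depending on the final segment of the stem.
The ACC suffix, which begins with [g], is invariant after every stem; so [g] is not altered by any rule here.
The GEN suffix is therefore /-ko/ underlyingly, with post-nasal voicing: voiceless stops become voiced after a nasal.

/-ko/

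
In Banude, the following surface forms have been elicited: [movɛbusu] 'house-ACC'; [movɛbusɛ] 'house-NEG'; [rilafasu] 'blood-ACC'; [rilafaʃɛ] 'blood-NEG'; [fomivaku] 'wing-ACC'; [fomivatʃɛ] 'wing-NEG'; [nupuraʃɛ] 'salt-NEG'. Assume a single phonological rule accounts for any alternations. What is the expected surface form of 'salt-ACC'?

In [rilafasu] and [rilafaʃɛ] the final segment of 'blood' alternates: [s] ~ [ʃ].
If /s/ were underlying and a rule turned it into [ʃ] before the NEG suffix, 'house' would also alternate; but it has [s] in both [movɛbusu] and [movɛbusɛ].
The alternation reflects depalatalization: palato-alveolar /tʃ/ and /ʃ/ become [k] and [s] when no front vowel follows. /ʃ/ is underlying.
From [nupuraʃɛ] the stem 'salt' is /nupuraʃ/; when no front vowel follows this yields [nupurasu].

[nupurasu]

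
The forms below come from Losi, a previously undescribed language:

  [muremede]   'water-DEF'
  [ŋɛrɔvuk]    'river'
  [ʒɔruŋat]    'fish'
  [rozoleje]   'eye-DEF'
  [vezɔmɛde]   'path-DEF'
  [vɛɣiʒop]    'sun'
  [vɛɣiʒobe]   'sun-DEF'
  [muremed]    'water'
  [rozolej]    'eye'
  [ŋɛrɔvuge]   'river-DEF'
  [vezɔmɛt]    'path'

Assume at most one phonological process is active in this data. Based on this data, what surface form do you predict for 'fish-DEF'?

[ʒɔruŋade]

The root 'path' surfaces as [vezɔmɛt] and [vezɔmɛde], with a stem-final [t] ~ [d] alternation.
If /d/ were underlying and a rule turned it into [t] in isolation, 'water' would also alternate; but it has [d] in both [muremed] and [muremede].
Therefore /t/ is basic and [d] is derived by intervocalic voicing (voiceless stops become voiced between vowels).
From [ʒɔruŋat] the stem 'fish' is /ʒɔruŋat/; between vowels this yields [ʒɔruŋade].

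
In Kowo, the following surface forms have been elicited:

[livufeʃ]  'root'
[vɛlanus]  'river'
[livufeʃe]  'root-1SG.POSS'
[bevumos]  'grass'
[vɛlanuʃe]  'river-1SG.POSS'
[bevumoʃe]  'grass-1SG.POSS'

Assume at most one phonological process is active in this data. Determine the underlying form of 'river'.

/vɛlanus/

The root 'river' surfaces as [vɛlanus] and [vɛlanuʃe], with a stem-final [s] ~ [ʃ] alternation.
Compare 'root', with invariant [ʃ] in [livufeʃ] and [livufeʃe]: an analysis with underlying /ʃ/ and a rule producing [s] in isolation would wrongly predict alternation here too.
Therefore /s/ is basic and [ʃ] is derived by palatalization before a front vowel (/s/ becomes palato-alveolar [ʃ] before a front vowel).
So 'river' = /vɛlanus/.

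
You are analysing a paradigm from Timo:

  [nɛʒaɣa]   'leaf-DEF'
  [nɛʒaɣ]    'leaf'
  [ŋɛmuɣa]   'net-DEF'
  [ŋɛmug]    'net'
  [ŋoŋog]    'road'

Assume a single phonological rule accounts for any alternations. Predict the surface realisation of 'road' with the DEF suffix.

[ŋoŋoɣa]

'net' shows [ɣ] ~ [g] at the end of the stem ([ŋɛmuɣa] vs [ŋɛmug]).
If /ɣ/ were underlying and a rule turned it into [g] in isolation, 'leaf' would also alternate; but it has [ɣ] in both [nɛʒaɣa] and [nɛʒaɣ].
The alternation reflects intervocalic spirantization: voiced stops become fricatives between vowels. /g/ is underlying.
From [ŋoŋog] the stem 'road' is /ŋoŋog/; between vowels this yields [ŋoŋoɣa].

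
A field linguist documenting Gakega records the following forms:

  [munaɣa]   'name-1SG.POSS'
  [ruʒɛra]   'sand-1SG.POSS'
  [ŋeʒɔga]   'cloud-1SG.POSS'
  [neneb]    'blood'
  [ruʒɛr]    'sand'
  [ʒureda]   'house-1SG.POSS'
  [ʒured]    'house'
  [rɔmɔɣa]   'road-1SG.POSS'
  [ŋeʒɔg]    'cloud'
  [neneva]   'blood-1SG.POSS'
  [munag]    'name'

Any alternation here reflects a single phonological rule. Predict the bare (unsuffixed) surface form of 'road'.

In [munaɣa] and [munag] the final segment of 'name' alternates: [ɣ] ~ [g].
Compare 'cloud', with invariant [g] in [ŋeʒɔga] and [ŋeʒɔg]: an analysis with underlying /g/ and a rule producing [ɣ] before the 1SG.POSS suffix would wrongly predict alternation here too.
So /ɣ/ is underlying, and a rule of word-final hardening — voiced fricatives become stops word-finally — gives [g].
From [rɔmɔɣa] the stem 'road' is /rɔmɔɣ/; word-finally this yields [rɔmɔg].

[rɔmɔg]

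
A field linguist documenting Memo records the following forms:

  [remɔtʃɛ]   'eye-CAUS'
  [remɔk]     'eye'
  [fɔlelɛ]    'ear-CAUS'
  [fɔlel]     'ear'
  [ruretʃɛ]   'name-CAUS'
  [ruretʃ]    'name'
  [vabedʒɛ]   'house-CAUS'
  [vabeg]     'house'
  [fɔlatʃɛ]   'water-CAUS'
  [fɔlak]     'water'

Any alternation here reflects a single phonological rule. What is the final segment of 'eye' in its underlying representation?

The stem for 'eye' ends in [tʃ] in [remɔtʃɛ] but [k] in [remɔk].
The stem 'name' ([ruretʃɛ], [ruretʃ]) shows [tʃ] unchanged in both environments, so [tʃ] cannot be basic with [k] derived in isolation.
Therefore /k/ is basic and [tʃ] is derived by palatalization before a front vowel (/k/ and /g/ become palato-alveolar [tʃ] and [dʒ] before a front vowel).

/k/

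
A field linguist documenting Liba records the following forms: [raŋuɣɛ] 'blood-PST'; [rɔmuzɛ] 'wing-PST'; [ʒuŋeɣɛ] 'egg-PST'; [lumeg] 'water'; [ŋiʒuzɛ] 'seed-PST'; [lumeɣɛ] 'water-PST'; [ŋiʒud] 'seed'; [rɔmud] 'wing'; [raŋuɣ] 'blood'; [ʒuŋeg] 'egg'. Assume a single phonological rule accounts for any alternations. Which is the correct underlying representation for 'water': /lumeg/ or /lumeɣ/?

'water' shows [ɣ] ~ [g] at the end of the stem ([lumeɣɛ] vs [lumeg]).
If /ɣ/ were underlying and a rule turned it into [g] in isolation, 'blood' would also alternate; but it has [ɣ] in both [raŋuɣɛ] and [raŋuɣ].
Therefore /g/ is basic and [ɣ] is derived by intervocalic spirantization (voiced stops become fricatives between vowels).

/lumeg/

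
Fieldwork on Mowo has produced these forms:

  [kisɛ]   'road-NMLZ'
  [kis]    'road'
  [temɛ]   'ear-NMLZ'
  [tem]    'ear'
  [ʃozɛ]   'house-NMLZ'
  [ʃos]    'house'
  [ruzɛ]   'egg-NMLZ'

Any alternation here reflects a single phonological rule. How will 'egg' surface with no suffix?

[rus]

'house' shows [z] ~ [s] at the end of the stem ([ʃozɛ] vs [ʃos]).
If /s/ were underlying and a rule turned it into [z] before the NMLZ suffix, 'road' would also alternate; but it has [s] in both [kisɛ] and [kis].
Therefore /z/ is basic and [s] is derived by word-final obstruent devoicing (voiced obstruents become voiceless word-finally).
The one attested form of 'egg', [ruzɛ], shows underlying /ruz/. Applying the same rule word-finally gives [rus].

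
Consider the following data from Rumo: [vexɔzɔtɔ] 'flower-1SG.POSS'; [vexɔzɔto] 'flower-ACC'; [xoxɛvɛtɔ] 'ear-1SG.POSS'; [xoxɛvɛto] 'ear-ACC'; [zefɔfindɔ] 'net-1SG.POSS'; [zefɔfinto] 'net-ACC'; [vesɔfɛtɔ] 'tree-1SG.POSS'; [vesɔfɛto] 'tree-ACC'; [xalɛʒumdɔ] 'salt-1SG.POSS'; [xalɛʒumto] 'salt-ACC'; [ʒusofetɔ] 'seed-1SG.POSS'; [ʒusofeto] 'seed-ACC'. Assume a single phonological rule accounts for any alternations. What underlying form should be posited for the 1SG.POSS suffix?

/-dɔ/

The 1SG.POSS suffix surfaces as [-dɔ] and [-tɔ], depending on the final segment of the stem.
The ACC suffix, which begins with [t], is invariant after every stem; so [t] is not altered by any rule here.
The 1SG.POSS suffix is therefore /-dɔ/ underlyingly, with post-vocalic devoicing: voiced stops become voiceless after a vowel.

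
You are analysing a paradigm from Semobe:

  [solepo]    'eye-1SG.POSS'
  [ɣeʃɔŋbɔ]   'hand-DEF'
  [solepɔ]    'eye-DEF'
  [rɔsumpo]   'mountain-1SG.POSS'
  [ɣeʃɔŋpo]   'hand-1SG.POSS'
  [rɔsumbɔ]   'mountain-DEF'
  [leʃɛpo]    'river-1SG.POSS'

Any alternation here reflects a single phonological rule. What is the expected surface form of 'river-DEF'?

[leʃɛpɔ]

The DEF morpheme has two allomorphs, [-bɔ] and [-pɔ].
By contrast the 1SG.POSS suffix keeps its initial [p] throughout — that segment must be underlying.
So the underlying form is /-bɔ/, and voiced stops become voiceless after a vowel.
After 'river', which ends in a vowel, the suffix surfaces as [-pɔ], giving [leʃɛpɔ].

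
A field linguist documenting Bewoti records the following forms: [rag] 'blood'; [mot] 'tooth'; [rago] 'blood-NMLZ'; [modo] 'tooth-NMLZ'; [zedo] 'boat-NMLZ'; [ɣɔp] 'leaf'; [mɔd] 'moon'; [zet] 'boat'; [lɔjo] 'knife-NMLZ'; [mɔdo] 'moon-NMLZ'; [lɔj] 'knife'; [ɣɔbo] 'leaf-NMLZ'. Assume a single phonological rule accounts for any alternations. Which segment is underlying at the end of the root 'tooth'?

The root 'tooth' surfaces as [modo] and [mot], with a stem-final [d] ~ [t] alternation.
The stem 'moon' ([mɔdo], [mɔd]) shows [d] unchanged in both environments, so [d] cannot be basic with [t] derived in isolation.
The alternation reflects intervocalic voicing: voiceless stops become voiced between vowels. /t/ is underlying.

/t/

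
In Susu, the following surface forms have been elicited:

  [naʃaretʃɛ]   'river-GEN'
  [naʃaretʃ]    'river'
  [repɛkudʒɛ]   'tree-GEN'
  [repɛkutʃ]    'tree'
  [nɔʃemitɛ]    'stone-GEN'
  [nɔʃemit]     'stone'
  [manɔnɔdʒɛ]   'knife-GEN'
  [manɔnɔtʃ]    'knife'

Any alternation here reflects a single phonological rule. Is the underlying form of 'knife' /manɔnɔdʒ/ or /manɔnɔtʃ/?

/manɔnɔdʒ/

In [manɔnɔdʒɛ] and [manɔnɔtʃ] the final segment of 'knife' alternates: [dʒ] ~ [tʃ].
If /tʃ/ were underlying and a rule turned it into [dʒ] before the GEN suffix, 'river' would also alternate; but it has [tʃ] in both [naʃaretʃɛ] and [naʃaretʃ].
The alternation reflects word-final obstruent devoicing: voiced obstruents become voiceless word-finally. /dʒ/ is underlying.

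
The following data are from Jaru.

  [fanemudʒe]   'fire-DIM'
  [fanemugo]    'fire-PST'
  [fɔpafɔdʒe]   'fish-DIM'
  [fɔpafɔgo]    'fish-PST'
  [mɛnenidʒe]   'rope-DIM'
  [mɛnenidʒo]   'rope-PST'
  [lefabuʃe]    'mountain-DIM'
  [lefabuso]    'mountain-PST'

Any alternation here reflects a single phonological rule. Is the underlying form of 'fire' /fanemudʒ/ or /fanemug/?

The stem for 'fire' ends in [dʒ] in [fanemudʒe] but [g] in [fanemugo].
But 'rope' keeps [dʒ] in both environments ([mɛnenidʒe], [mɛnenidʒo]), so there is no rule changing /dʒ/ to [g] before the PST suffix.
The alternation reflects palatalization before a front vowel: /g/ and /s/ become palato-alveolar [dʒ] and [ʃ] before a front vowel. /g/ is underlying.

/fanemug/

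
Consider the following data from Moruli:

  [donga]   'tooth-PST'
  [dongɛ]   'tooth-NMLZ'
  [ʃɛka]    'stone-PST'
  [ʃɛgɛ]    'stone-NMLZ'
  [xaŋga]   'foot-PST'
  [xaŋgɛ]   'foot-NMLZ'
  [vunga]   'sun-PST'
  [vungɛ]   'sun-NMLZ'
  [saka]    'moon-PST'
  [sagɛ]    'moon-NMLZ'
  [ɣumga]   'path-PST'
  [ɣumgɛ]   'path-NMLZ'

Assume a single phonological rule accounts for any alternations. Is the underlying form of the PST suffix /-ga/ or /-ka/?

/-ka/

The PST morpheme has two allomorphs, [-ga] and [-ka].
The NMLZ suffix, which begins with [g], is invariant after every stem; so [g] is not altered by any rule here.
The PST suffix is therefore /-ka/ underlyingly, with post-nasal voicing: voiceless stops become voiced after a nasal.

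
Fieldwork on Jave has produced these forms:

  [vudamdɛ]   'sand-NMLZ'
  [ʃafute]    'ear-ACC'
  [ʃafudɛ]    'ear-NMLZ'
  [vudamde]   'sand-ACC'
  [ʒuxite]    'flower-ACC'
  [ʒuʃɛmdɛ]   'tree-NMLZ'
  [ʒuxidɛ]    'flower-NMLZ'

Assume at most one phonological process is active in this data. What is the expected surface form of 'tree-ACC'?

[ʒuʃɛmde]

The ACC morpheme has two allomorphs, [-de] and [-te].
The NMLZ suffix, which begins with [d], is invariant after every stem; so [d] is not altered by any rule here.
So the underlying form is /-te/, and voiceless stops become voiced after a nasal.
After 'tree', which ends in a nasal, the suffix surfaces as [-de], giving [ʒuʃɛmde].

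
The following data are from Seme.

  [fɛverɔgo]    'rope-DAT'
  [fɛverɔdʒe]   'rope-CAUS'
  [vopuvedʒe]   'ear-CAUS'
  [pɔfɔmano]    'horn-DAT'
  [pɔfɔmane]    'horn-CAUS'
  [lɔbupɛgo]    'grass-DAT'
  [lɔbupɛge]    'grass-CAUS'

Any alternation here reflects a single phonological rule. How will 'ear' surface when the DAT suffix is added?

[vopuvego]

In [fɛverɔgo] and [fɛverɔdʒe] the final segment of 'rope' alternates: [g] ~ [dʒ].
If /g/ were underlying and a rule turned it into [dʒ] before the CAUS suffix, 'grass' would also alternate; but it has [g] in both [lɔbupɛgo] and [lɔbupɛge].
The underlying segment must be /dʒ/; palato-alveolar /dʒ/ becomes [g] when no front vowel follows, yielding [g] there.
From [vopuvedʒe] the stem 'ear' is /vopuvedʒ/; when no front vowel follows this yields [vopuvego].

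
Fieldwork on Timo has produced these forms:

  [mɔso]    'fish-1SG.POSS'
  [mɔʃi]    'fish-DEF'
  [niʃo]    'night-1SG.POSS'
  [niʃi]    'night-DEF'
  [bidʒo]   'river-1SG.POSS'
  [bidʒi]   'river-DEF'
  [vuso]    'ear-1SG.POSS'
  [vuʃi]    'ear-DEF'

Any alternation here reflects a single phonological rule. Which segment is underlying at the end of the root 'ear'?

/s/

The root 'ear' surfaces as [vuso] and [vuʃi], with a stem-final [s] ~ [ʃ] alternation.
The stem 'night' ([niʃo], [niʃi]) shows [ʃ] unchanged in both environments, so [ʃ] cannot be basic with [s] derived before the 1SG.POSS suffix.
The alternation reflects palatalization before a front vowel: /s/ becomes palato-alveolar [ʃ] before a front vowel. /s/ is underlying.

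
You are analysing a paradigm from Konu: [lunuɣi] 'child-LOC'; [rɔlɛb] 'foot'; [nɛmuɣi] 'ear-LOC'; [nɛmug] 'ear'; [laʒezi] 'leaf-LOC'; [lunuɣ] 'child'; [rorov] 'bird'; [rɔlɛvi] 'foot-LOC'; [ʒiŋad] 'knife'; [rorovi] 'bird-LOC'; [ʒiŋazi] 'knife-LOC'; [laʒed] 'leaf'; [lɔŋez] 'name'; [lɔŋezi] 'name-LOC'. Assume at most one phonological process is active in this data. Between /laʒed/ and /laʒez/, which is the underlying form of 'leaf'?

In [laʒed] and [laʒezi] the final segment of 'leaf' alternates: [d] ~ [z].
The stem 'name' ([lɔŋez], [lɔŋezi]) shows [z] unchanged in both environments, so [z] cannot be basic with [d] derived in isolation.
So /d/ is underlying, and a rule of intervocalic spirantization — voiced stops become fricatives between vowels — gives [z].

/laʒed/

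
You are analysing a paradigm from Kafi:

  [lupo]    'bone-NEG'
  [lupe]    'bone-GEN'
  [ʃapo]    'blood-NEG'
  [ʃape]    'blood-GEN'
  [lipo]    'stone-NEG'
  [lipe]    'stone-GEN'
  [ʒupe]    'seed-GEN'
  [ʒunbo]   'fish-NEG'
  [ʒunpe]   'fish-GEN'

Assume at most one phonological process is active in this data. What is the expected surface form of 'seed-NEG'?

The NEG suffix surfaces as [-bo] and [-po], depending on the final segment of the stem.
By contrast the GEN suffix keeps its initial [p] throughout — that segment must be underlying.
The NEG suffix is therefore /-bo/ underlyingly, with post-vocalic devoicing: voiced stops become voiceless after a vowel.
After 'seed', which ends in a vowel, the suffix surfaces as [-po], giving [ʒupo].

[ʒupo]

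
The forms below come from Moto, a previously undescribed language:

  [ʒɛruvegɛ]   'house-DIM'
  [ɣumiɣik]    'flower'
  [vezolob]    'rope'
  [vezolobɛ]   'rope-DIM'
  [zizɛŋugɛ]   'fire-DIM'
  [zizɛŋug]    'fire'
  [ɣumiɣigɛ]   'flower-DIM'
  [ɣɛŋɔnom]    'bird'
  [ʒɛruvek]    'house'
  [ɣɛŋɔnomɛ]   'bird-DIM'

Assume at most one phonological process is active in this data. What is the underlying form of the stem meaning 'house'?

'house' shows [g] ~ [k] at the end of the stem ([ʒɛruvegɛ] vs [ʒɛruvek]).
But 'fire' keeps [g] in both environments ([zizɛŋugɛ], [zizɛŋug]), so there is no rule changing /g/ to [k] in isolation.
The alternation reflects intervocalic voicing: voiceless stops become voiced between vowels. /k/ is underlying.
Hence 'house' is /ʒɛruvek/ underlyingly.

/ʒɛruvek/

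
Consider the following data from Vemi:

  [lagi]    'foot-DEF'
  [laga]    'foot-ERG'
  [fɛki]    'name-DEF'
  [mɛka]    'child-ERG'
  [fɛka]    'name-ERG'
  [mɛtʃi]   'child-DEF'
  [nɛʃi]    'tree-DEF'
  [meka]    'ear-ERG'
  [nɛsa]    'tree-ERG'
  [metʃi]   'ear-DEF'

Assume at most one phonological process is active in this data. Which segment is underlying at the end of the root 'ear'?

/tʃ/

In [metʃi] and [meka] the final segment of 'ear' alternates: [tʃ] ~ [k].
If /k/ were underlying and a rule turned it into [tʃ] before the DEF suffix, 'name' would also alternate; but it has [k] in both [fɛki] and [fɛka].
Therefore /tʃ/ is basic and [k] is derived by depalatalization (palato-alveolar /tʃ/ and /ʃ/ become [k] and [s] when no front vowel follows).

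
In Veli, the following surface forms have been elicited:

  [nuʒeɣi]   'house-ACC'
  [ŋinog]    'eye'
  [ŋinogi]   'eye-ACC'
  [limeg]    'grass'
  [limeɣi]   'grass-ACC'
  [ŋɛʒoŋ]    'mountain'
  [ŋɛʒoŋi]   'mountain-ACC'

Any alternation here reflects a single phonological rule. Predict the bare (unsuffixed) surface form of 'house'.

[nuʒeg]

'grass' shows [g] ~ [ɣ] at the end of the stem ([limeg] vs [limeɣi]).
If /g/ were underlying and a rule turned it into [ɣ] before the ACC suffix, 'eye' would also alternate; but it has [g] in both [ŋinog] and [ŋinogi].
The alternation reflects word-final hardening: voiced fricatives become stops word-finally. /ɣ/ is underlying.
The one attested form of 'house', [nuʒeɣi], shows underlying /nuʒeɣ/. Applying the same rule word-finally gives [nuʒeg].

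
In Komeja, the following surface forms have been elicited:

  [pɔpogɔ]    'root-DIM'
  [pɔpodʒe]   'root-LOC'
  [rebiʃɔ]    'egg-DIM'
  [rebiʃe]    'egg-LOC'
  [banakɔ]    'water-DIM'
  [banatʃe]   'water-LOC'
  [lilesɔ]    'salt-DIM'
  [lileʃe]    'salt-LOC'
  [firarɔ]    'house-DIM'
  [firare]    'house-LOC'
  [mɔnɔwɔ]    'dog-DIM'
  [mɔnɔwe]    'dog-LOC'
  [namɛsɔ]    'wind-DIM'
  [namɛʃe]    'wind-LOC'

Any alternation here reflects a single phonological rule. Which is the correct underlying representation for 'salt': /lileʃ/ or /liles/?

'salt' shows [s] ~ [ʃ] at the end of the stem ([lilesɔ] vs [lileʃe]).
The stem 'egg' ([rebiʃɔ], [rebiʃe]) shows [ʃ] unchanged in both environments, so [ʃ] cannot be basic with [s] derived before the DIM suffix.
So /s/ is underlying, and a rule of palatalization before a front vowel — /k/, /g/ and /s/ become palato-alveolar [tʃ], [dʒ] and [ʃ] before a front vowel — gives [ʃ].

/liles/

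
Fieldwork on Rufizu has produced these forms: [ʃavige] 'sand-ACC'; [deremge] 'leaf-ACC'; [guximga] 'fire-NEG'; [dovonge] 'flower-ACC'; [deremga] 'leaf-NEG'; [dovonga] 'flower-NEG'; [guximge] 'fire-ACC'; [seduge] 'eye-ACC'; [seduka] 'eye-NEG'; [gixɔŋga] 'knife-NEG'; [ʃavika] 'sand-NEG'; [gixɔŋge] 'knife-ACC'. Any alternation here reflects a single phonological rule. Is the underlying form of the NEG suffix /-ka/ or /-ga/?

The NEG suffix surfaces as [-ga] and [-ka], depending on the final segment of the stem.
The ACC suffix, which begins with [g], is invariant after every stem; so [g] is not altered by any rule here.
The NEG suffix is therefore /-ka/ underlyingly, with post-nasal voicing: voiceless stops become voiced after a nasal.

/-ka/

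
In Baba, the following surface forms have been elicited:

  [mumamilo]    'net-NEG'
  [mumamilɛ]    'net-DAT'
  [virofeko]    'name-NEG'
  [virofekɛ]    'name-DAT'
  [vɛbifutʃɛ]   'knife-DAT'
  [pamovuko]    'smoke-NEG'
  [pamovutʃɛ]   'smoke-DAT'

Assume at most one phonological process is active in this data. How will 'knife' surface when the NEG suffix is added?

'smoke' shows [k] ~ [tʃ] at the end of the stem ([pamovuko] vs [pamovutʃɛ]).
Compare 'name', with invariant [k] in [virofeko] and [virofekɛ]: an analysis with underlying /k/ and a rule producing [tʃ] before the DAT suffix would wrongly predict alternation here too.
Therefore /tʃ/ is basic and [k] is derived by depalatalization (palato-alveolar /tʃ/ becomes [k] when no front vowel follows).
From [vɛbifutʃɛ] the stem 'knife' is /vɛbifutʃ/; when no front vowel follows this yields [vɛbifuko].

[vɛbifuko]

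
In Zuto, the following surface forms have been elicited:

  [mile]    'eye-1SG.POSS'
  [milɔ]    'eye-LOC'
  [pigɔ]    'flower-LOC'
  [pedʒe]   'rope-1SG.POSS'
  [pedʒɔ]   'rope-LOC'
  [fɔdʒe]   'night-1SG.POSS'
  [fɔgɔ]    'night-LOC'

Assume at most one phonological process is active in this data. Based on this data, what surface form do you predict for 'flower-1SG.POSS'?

[pidʒe]

The root 'night' surfaces as [fɔdʒe] and [fɔgɔ], with a stem-final [dʒ] ~ [g] alternation.
If /dʒ/ were underlying and a rule turned it into [g] before the LOC suffix, 'rope' would also alternate; but it has [dʒ] in both [pedʒe] and [pedʒɔ].
Therefore /g/ is basic and [dʒ] is derived by palatalization before a front vowel (/g/ becomes palato-alveolar [dʒ] before a front vowel).
From [pigɔ] the stem 'flower' is /pig/; before a front vowel this yields [pidʒe].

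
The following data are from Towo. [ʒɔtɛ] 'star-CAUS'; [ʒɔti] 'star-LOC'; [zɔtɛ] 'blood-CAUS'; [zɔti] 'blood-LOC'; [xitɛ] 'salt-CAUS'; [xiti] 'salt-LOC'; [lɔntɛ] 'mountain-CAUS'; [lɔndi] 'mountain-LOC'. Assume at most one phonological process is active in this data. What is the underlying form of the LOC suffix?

/-di/

The LOC suffix surfaces as [-di] and [-ti], depending on the final segment of the stem.
By contrast the CAUS suffix keeps its initial [t] throughout — that segment must be underlying.
So the underlying form is /-di/, and voiced stops become voiceless after a vowel.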